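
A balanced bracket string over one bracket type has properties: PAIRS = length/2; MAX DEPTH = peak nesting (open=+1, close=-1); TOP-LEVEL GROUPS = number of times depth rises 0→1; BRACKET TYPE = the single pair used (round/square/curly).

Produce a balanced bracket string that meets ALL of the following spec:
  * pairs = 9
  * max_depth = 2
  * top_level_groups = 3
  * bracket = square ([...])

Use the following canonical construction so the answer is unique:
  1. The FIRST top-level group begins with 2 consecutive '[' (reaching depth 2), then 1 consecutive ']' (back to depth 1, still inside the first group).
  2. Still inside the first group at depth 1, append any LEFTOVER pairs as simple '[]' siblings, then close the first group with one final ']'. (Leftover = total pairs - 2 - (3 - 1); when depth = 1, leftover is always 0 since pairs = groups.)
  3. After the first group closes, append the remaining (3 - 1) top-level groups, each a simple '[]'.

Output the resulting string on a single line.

Answer: [[][][][][][]][][]

Derivation:
Spec: pairs=9 depth=2 groups=3
Leftover pairs = 9 - 2 - (3-1) = 5
First group: deep chain of depth 2 + 5 sibling pairs
Remaining 2 groups: simple '[]' each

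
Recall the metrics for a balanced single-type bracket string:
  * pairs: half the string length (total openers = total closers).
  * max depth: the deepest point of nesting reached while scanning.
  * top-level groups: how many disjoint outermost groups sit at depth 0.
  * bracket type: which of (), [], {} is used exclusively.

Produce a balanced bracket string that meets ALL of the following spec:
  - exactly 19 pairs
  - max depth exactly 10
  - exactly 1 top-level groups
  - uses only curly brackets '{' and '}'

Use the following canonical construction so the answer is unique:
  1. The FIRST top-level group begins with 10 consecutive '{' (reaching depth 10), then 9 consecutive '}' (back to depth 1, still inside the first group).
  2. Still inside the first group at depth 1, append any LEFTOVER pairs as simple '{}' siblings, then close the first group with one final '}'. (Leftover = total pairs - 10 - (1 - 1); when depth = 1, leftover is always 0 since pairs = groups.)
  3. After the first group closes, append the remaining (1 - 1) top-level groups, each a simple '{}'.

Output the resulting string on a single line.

Spec: pairs=19 depth=10 groups=1
Leftover pairs = 19 - 10 - (1-1) = 9
First group: deep chain of depth 10 + 9 sibling pairs
Remaining 0 groups: simple '{}' each

Answer: {{{{{{{{{{}}}}}}}}}{}{}{}{}{}{}{}{}{}}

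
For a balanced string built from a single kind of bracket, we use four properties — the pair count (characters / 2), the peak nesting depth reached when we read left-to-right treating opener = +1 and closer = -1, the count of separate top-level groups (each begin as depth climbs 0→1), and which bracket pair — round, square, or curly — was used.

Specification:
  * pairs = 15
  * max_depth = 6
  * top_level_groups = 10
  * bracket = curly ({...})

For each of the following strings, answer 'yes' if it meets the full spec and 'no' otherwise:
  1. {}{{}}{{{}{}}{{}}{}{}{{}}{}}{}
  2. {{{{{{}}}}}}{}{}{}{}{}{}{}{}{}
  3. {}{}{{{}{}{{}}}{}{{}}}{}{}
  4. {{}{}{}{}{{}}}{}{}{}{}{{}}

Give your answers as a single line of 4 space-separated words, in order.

String 1 '{}{{}}{{{}{}}{{}}{}{}{{}}{}}{}': depth seq [1 0 1 2 1 0 1 2 3 2 3 2 1 2 3 2 1 2 1 2 1 2 3 2 1 2 1 0 1 0]
  -> pairs=15 depth=3 groups=4 -> no
String 2 '{{{{{{}}}}}}{}{}{}{}{}{}{}{}{}': depth seq [1 2 3 4 5 6 5 4 3 2 1 0 1 0 1 0 1 0 1 0 1 0 1 0 1 0 1 0 1 0]
  -> pairs=15 depth=6 groups=10 -> yes
String 3 '{}{}{{{}{}{{}}}{}{{}}}{}{}': depth seq [1 0 1 0 1 2 3 2 3 2 3 4 3 2 1 2 1 2 3 2 1 0 1 0 1 0]
  -> pairs=13 depth=4 groups=5 -> no
String 4 '{{}{}{}{}{{}}}{}{}{}{}{{}}': depth seq [1 2 1 2 1 2 1 2 1 2 3 2 1 0 1 0 1 0 1 0 1 0 1 2 1 0]
  -> pairs=13 depth=3 groups=6 -> no

Answer: no yes no no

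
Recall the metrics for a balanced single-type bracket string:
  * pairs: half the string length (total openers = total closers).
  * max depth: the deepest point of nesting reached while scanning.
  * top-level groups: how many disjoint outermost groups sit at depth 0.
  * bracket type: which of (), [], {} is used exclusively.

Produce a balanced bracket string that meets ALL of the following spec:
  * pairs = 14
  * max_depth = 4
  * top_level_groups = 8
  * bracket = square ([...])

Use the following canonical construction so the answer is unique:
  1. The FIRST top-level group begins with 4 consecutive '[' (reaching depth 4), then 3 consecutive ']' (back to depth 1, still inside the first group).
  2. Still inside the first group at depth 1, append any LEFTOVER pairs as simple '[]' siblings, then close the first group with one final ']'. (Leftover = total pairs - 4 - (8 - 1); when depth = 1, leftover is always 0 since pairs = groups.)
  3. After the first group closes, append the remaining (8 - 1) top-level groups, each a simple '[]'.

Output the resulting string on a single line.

Spec: pairs=14 depth=4 groups=8
Leftover pairs = 14 - 4 - (8-1) = 3
First group: deep chain of depth 4 + 3 sibling pairs
Remaining 7 groups: simple '[]' each

Answer: [[[[]]][][][]][][][][][][][]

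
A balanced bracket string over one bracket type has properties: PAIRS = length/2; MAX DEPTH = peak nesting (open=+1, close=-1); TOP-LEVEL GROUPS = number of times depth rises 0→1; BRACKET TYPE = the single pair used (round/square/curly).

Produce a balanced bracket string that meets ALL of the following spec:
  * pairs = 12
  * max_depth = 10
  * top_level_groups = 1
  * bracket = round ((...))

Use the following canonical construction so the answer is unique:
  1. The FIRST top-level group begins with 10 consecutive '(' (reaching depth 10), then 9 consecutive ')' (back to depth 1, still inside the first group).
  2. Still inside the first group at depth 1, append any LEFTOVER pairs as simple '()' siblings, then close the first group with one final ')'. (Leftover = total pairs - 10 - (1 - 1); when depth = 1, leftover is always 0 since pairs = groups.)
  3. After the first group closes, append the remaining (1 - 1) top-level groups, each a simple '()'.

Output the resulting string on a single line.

Spec: pairs=12 depth=10 groups=1
Leftover pairs = 12 - 10 - (1-1) = 2
First group: deep chain of depth 10 + 2 sibling pairs
Remaining 0 groups: simple '()' each

Answer: (((((((((()))))))))()())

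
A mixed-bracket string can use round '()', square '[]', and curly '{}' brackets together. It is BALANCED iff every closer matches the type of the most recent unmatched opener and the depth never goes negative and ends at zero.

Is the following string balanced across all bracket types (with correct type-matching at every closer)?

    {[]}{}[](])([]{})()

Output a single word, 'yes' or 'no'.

Answer: no

Derivation:
pos 0: push '{'; stack = {
pos 1: push '['; stack = {[
pos 2: ']' matches '['; pop; stack = {
pos 3: '}' matches '{'; pop; stack = (empty)
pos 4: push '{'; stack = {
pos 5: '}' matches '{'; pop; stack = (empty)
pos 6: push '['; stack = [
pos 7: ']' matches '['; pop; stack = (empty)
pos 8: push '('; stack = (
pos 9: saw closer ']' but top of stack is '(' (expected ')') → INVALID
Verdict: type mismatch at position 9: ']' closes '(' → no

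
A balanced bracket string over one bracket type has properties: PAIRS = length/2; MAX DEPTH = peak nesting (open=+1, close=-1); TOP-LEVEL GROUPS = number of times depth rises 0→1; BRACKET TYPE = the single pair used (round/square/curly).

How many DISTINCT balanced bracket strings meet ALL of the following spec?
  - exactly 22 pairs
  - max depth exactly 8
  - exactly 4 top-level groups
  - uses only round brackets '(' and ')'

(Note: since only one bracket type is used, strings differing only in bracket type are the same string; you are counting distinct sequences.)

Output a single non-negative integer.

Spec: pairs=22 depth=8 groups=4
Count(depth <= 8) = 10244274274
Count(depth <= 7) = 8872415968
Count(depth == 8) = 10244274274 - 8872415968 = 1371858306

Answer: 1371858306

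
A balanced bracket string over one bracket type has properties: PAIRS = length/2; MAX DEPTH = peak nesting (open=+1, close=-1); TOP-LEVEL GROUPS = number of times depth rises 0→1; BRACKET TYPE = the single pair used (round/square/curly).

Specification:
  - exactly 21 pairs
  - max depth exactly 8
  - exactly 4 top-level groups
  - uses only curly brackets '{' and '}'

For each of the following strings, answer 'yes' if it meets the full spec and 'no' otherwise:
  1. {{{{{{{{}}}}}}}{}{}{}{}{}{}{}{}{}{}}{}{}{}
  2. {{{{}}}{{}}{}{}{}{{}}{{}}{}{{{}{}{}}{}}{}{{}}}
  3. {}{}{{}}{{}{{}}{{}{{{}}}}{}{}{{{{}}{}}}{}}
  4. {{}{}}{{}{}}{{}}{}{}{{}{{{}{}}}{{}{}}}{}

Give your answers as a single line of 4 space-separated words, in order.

Answer: yes no no no

Derivation:
String 1 '{{{{{{{{}}}}}}}{}{}{}{}{}{}{}{}{}{}}{}{}{}': depth seq [1 2 3 4 5 6 7 8 7 6 5 4 3 2 1 2 1 2 1 2 1 2 1 2 1 2 1 2 1 2 1 2 1 2 1 0 1 0 1 0 1 0]
  -> pairs=21 depth=8 groups=4 -> yes
String 2 '{{{{}}}{{}}{}{}{}{{}}{{}}{}{{{}{}{}}{}}{}{{}}}': depth seq [1 2 3 4 3 2 1 2 3 2 1 2 1 2 1 2 1 2 3 2 1 2 3 2 1 2 1 2 3 4 3 4 3 4 3 2 3 2 1 2 1 2 3 2 1 0]
  -> pairs=23 depth=4 groups=1 -> no
String 3 '{}{}{{}}{{}{{}}{{}{{{}}}}{}{}{{{{}}{}}}{}}': depth seq [1 0 1 0 1 2 1 0 1 2 1 2 3 2 1 2 3 2 3 4 5 4 3 2 1 2 1 2 1 2 3 4 5 4 3 4 3 2 1 2 1 0]
  -> pairs=21 depth=5 groups=4 -> no
String 4 '{{}{}}{{}{}}{{}}{}{}{{}{{{}{}}}{{}{}}}{}': depth seq [1 2 1 2 1 0 1 2 1 2 1 0 1 2 1 0 1 0 1 0 1 2 1 2 3 4 3 4 3 2 1 2 3 2 3 2 1 0 1 0]
  -> pairs=20 depth=4 groups=7 -> no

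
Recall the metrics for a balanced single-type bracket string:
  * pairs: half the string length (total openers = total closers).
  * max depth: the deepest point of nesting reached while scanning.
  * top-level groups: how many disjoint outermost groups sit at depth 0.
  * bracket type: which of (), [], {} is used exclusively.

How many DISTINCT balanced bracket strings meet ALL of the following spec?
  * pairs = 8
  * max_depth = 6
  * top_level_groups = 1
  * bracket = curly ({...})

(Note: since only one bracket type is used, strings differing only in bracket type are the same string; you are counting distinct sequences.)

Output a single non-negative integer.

Answer: 52

Derivation:
Spec: pairs=8 depth=6 groups=1
Count(depth <= 6) = 417
Count(depth <= 5) = 365
Count(depth == 6) = 417 - 365 = 52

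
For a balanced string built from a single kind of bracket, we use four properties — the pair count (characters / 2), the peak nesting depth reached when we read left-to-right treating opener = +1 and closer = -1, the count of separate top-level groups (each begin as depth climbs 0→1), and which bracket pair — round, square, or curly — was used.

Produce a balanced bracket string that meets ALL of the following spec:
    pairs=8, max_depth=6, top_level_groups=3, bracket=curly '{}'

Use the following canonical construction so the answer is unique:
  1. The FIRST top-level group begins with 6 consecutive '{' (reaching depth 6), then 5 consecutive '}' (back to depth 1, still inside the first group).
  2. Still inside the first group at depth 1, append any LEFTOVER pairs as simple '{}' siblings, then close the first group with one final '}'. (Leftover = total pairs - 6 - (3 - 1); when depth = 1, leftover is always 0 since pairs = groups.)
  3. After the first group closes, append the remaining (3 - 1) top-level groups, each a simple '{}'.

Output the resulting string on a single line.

Spec: pairs=8 depth=6 groups=3
Leftover pairs = 8 - 6 - (3-1) = 0
First group: deep chain of depth 6 + 0 sibling pairs
Remaining 2 groups: simple '{}' each

Answer: {{{{{{}}}}}}{}{}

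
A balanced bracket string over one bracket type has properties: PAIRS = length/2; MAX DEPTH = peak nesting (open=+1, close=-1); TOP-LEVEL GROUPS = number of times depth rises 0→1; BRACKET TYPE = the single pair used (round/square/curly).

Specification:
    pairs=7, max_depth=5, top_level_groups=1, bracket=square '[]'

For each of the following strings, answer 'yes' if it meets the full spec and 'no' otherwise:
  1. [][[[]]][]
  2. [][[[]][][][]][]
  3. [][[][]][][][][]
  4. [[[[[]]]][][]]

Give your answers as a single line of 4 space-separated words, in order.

String 1 '[][[[]]][]': depth seq [1 0 1 2 3 2 1 0 1 0]
  -> pairs=5 depth=3 groups=3 -> no
String 2 '[][[[]][][][]][]': depth seq [1 0 1 2 3 2 1 2 1 2 1 2 1 0 1 0]
  -> pairs=8 depth=3 groups=3 -> no
String 3 '[][[][]][][][][]': depth seq [1 0 1 2 1 2 1 0 1 0 1 0 1 0 1 0]
  -> pairs=8 depth=2 groups=6 -> no
String 4 '[[[[[]]]][][]]': depth seq [1 2 3 4 5 4 3 2 1 2 1 2 1 0]
  -> pairs=7 depth=5 groups=1 -> yes

Answer: no no no yes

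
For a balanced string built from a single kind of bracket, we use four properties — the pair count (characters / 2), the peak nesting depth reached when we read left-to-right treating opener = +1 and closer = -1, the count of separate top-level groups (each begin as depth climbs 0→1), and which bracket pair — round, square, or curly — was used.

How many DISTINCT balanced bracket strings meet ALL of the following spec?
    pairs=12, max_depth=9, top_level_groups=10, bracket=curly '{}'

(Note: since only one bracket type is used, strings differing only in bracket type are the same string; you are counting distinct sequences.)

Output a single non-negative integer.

Answer: 0

Derivation:
Spec: pairs=12 depth=9 groups=10
Count(depth <= 9) = 65
Count(depth <= 8) = 65
Count(depth == 9) = 65 - 65 = 0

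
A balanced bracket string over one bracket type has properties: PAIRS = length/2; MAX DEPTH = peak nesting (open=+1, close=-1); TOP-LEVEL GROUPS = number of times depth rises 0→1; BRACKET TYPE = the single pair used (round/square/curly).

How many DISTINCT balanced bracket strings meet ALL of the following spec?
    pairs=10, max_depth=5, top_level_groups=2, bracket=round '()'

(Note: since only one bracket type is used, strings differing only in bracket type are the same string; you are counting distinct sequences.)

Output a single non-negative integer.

Answer: 1461

Derivation:
Spec: pairs=10 depth=5 groups=2
Count(depth <= 5) = 4012
Count(depth <= 4) = 2551
Count(depth == 5) = 4012 - 2551 = 1461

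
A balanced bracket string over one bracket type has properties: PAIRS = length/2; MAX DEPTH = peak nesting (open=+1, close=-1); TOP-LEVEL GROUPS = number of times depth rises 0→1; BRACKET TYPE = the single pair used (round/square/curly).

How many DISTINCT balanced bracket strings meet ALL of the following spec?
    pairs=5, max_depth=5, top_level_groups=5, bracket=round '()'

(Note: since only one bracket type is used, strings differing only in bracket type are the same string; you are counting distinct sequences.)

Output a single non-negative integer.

Answer: 0

Derivation:
Spec: pairs=5 depth=5 groups=5
Count(depth <= 5) = 1
Count(depth <= 4) = 1
Count(depth == 5) = 1 - 1 = 0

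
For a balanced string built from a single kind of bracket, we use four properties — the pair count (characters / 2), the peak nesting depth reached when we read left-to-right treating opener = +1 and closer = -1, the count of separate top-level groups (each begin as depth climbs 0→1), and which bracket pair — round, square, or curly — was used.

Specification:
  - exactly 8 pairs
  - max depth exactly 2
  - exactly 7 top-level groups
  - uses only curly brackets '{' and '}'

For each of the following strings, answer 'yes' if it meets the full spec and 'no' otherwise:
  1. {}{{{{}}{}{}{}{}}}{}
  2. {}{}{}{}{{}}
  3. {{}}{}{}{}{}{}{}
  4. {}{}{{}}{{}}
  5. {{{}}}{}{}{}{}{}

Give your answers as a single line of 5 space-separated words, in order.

String 1 '{}{{{{}}{}{}{}{}}}{}': depth seq [1 0 1 2 3 4 3 2 3 2 3 2 3 2 3 2 1 0 1 0]
  -> pairs=10 depth=4 groups=3 -> no
String 2 '{}{}{}{}{{}}': depth seq [1 0 1 0 1 0 1 0 1 2 1 0]
  -> pairs=6 depth=2 groups=5 -> no
String 3 '{{}}{}{}{}{}{}{}': depth seq [1 2 1 0 1 0 1 0 1 0 1 0 1 0 1 0]
  -> pairs=8 depth=2 groups=7 -> yes
String 4 '{}{}{{}}{{}}': depth seq [1 0 1 0 1 2 1 0 1 2 1 0]
  -> pairs=6 depth=2 groups=4 -> no
String 5 '{{{}}}{}{}{}{}{}': depth seq [1 2 3 2 1 0 1 0 1 0 1 0 1 0 1 0]
  -> pairs=8 depth=3 groups=6 -> no

Answer: no no yes no no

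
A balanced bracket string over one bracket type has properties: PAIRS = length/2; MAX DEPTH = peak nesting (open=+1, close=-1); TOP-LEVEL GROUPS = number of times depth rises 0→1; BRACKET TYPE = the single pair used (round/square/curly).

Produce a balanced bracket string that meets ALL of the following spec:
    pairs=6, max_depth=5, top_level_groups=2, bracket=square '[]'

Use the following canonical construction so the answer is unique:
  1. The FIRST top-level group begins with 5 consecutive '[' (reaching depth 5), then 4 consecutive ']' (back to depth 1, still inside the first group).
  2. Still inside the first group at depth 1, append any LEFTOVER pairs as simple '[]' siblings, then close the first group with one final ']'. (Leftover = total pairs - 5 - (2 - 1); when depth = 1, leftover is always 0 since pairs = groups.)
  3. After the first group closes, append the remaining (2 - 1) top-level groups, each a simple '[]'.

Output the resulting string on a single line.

Spec: pairs=6 depth=5 groups=2
Leftover pairs = 6 - 5 - (2-1) = 0
First group: deep chain of depth 5 + 0 sibling pairs
Remaining 1 groups: simple '[]' each

Answer: [[[[[]]]]][]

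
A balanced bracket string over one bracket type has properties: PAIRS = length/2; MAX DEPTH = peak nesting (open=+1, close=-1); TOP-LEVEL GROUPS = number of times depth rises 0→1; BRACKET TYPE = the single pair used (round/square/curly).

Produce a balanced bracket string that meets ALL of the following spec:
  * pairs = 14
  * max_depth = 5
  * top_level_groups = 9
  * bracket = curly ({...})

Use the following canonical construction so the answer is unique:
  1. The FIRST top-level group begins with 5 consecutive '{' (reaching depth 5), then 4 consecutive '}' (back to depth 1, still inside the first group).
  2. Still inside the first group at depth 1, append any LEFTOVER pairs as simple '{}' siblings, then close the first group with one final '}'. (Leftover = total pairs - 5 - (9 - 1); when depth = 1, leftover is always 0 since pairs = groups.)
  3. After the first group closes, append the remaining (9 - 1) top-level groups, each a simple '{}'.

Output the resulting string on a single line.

Spec: pairs=14 depth=5 groups=9
Leftover pairs = 14 - 5 - (9-1) = 1
First group: deep chain of depth 5 + 1 sibling pairs
Remaining 8 groups: simple '{}' each

Answer: {{{{{}}}}{}}{}{}{}{}{}{}{}{}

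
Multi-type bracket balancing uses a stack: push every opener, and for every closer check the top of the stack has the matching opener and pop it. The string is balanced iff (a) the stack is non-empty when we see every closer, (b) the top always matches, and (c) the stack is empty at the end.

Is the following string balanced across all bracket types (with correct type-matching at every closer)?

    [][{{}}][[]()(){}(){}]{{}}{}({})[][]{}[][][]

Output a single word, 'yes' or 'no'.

Answer: yes

Derivation:
pos 0: push '['; stack = [
pos 1: ']' matches '['; pop; stack = (empty)
pos 2: push '['; stack = [
pos 3: push '{'; stack = [{
pos 4: push '{'; stack = [{{
pos 5: '}' matches '{'; pop; stack = [{
pos 6: '}' matches '{'; pop; stack = [
pos 7: ']' matches '['; pop; stack = (empty)
pos 8: push '['; stack = [
pos 9: push '['; stack = [[
pos 10: ']' matches '['; pop; stack = [
pos 11: push '('; stack = [(
pos 12: ')' matches '('; pop; stack = [
pos 13: push '('; stack = [(
pos 14: ')' matches '('; pop; stack = [
pos 15: push '{'; stack = [{
pos 16: '}' matches '{'; pop; stack = [
pos 17: push '('; stack = [(
pos 18: ')' matches '('; pop; stack = [
pos 19: push '{'; stack = [{
pos 20: '}' matches '{'; pop; stack = [
pos 21: ']' matches '['; pop; stack = (empty)
pos 22: push '{'; stack = {
pos 23: push '{'; stack = {{
pos 24: '}' matches '{'; pop; stack = {
pos 25: '}' matches '{'; pop; stack = (empty)
pos 26: push '{'; stack = {
pos 27: '}' matches '{'; pop; stack = (empty)
pos 28: push '('; stack = (
pos 29: push '{'; stack = ({
pos 30: '}' matches '{'; pop; stack = (
pos 31: ')' matches '('; pop; stack = (empty)
pos 32: push '['; stack = [
pos 33: ']' matches '['; pop; stack = (empty)
pos 34: push '['; stack = [
pos 35: ']' matches '['; pop; stack = (empty)
pos 36: push '{'; stack = {
pos 37: '}' matches '{'; pop; stack = (empty)
pos 38: push '['; stack = [
pos 39: ']' matches '['; pop; stack = (empty)
pos 40: push '['; stack = [
pos 41: ']' matches '['; pop; stack = (empty)
pos 42: push '['; stack = [
pos 43: ']' matches '['; pop; stack = (empty)
end: stack empty → VALID
Verdict: properly nested → yes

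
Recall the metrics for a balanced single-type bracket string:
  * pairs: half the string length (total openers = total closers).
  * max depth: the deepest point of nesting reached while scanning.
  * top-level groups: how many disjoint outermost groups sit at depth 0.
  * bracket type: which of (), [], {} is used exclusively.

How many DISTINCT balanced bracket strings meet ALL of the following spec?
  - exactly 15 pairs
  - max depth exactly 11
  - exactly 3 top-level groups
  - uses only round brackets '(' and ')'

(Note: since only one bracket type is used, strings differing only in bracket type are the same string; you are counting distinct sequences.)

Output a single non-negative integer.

Answer: 750

Derivation:
Spec: pairs=15 depth=11 groups=3
Count(depth <= 11) = 1931468
Count(depth <= 10) = 1930718
Count(depth == 11) = 1931468 - 1930718 = 750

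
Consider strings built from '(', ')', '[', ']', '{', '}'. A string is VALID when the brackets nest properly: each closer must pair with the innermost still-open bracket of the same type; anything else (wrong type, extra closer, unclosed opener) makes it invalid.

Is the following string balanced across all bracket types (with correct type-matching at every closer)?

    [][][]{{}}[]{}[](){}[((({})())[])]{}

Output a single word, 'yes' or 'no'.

pos 0: push '['; stack = [
pos 1: ']' matches '['; pop; stack = (empty)
pos 2: push '['; stack = [
pos 3: ']' matches '['; pop; stack = (empty)
pos 4: push '['; stack = [
pos 5: ']' matches '['; pop; stack = (empty)
pos 6: push '{'; stack = {
pos 7: push '{'; stack = {{
pos 8: '}' matches '{'; pop; stack = {
pos 9: '}' matches '{'; pop; stack = (empty)
pos 10: push '['; stack = [
pos 11: ']' matches '['; pop; stack = (empty)
pos 12: push '{'; stack = {
pos 13: '}' matches '{'; pop; stack = (empty)
pos 14: push '['; stack = [
pos 15: ']' matches '['; pop; stack = (empty)
pos 16: push '('; stack = (
pos 17: ')' matches '('; pop; stack = (empty)
pos 18: push '{'; stack = {
pos 19: '}' matches '{'; pop; stack = (empty)
pos 20: push '['; stack = [
pos 21: push '('; stack = [(
pos 22: push '('; stack = [((
pos 23: push '('; stack = [(((
pos 24: push '{'; stack = [((({
pos 25: '}' matches '{'; pop; stack = [(((
pos 26: ')' matches '('; pop; stack = [((
pos 27: push '('; stack = [(((
pos 28: ')' matches '('; pop; stack = [((
pos 29: ')' matches '('; pop; stack = [(
pos 30: push '['; stack = [([
pos 31: ']' matches '['; pop; stack = [(
pos 32: ')' matches '('; pop; stack = [
pos 33: ']' matches '['; pop; stack = (empty)
pos 34: push '{'; stack = {
pos 35: '}' matches '{'; pop; stack = (empty)
end: stack empty → VALID
Verdict: properly nested → yes

Answer: yes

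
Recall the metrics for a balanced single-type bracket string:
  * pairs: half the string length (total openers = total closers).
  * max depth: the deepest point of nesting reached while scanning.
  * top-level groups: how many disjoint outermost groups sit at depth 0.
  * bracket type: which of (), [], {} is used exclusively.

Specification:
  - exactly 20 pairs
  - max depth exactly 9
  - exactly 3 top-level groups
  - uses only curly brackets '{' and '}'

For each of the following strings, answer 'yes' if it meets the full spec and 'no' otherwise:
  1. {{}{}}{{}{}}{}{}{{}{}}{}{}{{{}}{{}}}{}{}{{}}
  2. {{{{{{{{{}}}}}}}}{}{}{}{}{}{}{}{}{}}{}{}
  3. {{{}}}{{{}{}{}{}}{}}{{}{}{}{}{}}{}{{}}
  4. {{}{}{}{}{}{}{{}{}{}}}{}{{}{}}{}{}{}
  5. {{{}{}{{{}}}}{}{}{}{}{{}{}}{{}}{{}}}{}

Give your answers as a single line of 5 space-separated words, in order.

Answer: no yes no no no

Derivation:
String 1 '{{}{}}{{}{}}{}{}{{}{}}{}{}{{{}}{{}}}{}{}{{}}': depth seq [1 2 1 2 1 0 1 2 1 2 1 0 1 0 1 0 1 2 1 2 1 0 1 0 1 0 1 2 3 2 1 2 3 2 1 0 1 0 1 0 1 2 1 0]
  -> pairs=22 depth=3 groups=11 -> no
String 2 '{{{{{{{{{}}}}}}}}{}{}{}{}{}{}{}{}{}}{}{}': depth seq [1 2 3 4 5 6 7 8 9 8 7 6 5 4 3 2 1 2 1 2 1 2 1 2 1 2 1 2 1 2 1 2 1 2 1 0 1 0 1 0]
  -> pairs=20 depth=9 groups=3 -> yes
String 3 '{{{}}}{{{}{}{}{}}{}}{{}{}{}{}{}}{}{{}}': depth seq [1 2 3 2 1 0 1 2 3 2 3 2 3 2 3 2 1 2 1 0 1 2 1 2 1 2 1 2 1 2 1 0 1 0 1 2 1 0]
  -> pairs=19 depth=3 groups=5 -> no
String 4 '{{}{}{}{}{}{}{{}{}{}}}{}{{}{}}{}{}{}': depth seq [1 2 1 2 1 2 1 2 1 2 1 2 1 2 3 2 3 2 3 2 1 0 1 0 1 2 1 2 1 0 1 0 1 0 1 0]
  -> pairs=18 depth=3 groups=6 -> no
String 5 '{{{}{}{{{}}}}{}{}{}{}{{}{}}{{}}{{}}}{}': depth seq [1 2 3 2 3 2 3 4 5 4 3 2 1 2 1 2 1 2 1 2 1 2 3 2 3 2 1 2 3 2 1 2 3 2 1 0 1 0]
  -> pairs=19 depth=5 groups=2 -> no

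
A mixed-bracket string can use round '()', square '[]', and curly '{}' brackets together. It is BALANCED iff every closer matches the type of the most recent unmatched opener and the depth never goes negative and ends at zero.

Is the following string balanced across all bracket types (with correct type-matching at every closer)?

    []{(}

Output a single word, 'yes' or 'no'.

Answer: no

Derivation:
pos 0: push '['; stack = [
pos 1: ']' matches '['; pop; stack = (empty)
pos 2: push '{'; stack = {
pos 3: push '('; stack = {(
pos 4: saw closer '}' but top of stack is '(' (expected ')') → INVALID
Verdict: type mismatch at position 4: '}' closes '(' → no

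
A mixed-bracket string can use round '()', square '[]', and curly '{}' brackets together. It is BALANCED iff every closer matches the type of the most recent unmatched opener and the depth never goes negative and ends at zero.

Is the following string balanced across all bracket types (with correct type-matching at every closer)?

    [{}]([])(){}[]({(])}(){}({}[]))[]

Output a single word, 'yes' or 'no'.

Answer: no

Derivation:
pos 0: push '['; stack = [
pos 1: push '{'; stack = [{
pos 2: '}' matches '{'; pop; stack = [
pos 3: ']' matches '['; pop; stack = (empty)
pos 4: push '('; stack = (
pos 5: push '['; stack = ([
pos 6: ']' matches '['; pop; stack = (
pos 7: ')' matches '('; pop; stack = (empty)
pos 8: push '('; stack = (
pos 9: ')' matches '('; pop; stack = (empty)
pos 10: push '{'; stack = {
pos 11: '}' matches '{'; pop; stack = (empty)
pos 12: push '['; stack = [
pos 13: ']' matches '['; pop; stack = (empty)
pos 14: push '('; stack = (
pos 15: push '{'; stack = ({
pos 16: push '('; stack = ({(
pos 17: saw closer ']' but top of stack is '(' (expected ')') → INVALID
Verdict: type mismatch at position 17: ']' closes '(' → no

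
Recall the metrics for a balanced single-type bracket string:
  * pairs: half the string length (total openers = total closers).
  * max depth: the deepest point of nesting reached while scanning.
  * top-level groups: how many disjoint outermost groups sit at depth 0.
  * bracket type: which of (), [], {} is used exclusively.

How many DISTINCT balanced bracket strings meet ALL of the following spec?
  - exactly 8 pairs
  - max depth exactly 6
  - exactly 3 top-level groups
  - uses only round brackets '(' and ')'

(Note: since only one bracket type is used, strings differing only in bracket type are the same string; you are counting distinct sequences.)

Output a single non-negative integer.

Spec: pairs=8 depth=6 groups=3
Count(depth <= 6) = 297
Count(depth <= 5) = 294
Count(depth == 6) = 297 - 294 = 3

Answer: 3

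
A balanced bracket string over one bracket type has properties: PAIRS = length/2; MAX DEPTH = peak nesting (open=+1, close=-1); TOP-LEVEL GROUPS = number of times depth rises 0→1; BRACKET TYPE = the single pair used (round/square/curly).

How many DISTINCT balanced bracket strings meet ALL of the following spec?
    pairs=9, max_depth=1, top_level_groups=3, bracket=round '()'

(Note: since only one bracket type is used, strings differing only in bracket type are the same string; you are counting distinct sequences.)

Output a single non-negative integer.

Answer: 0

Derivation:
Spec: pairs=9 depth=1 groups=3
Count(depth <= 1) = 0
Count(depth <= 0) = 0
Count(depth == 1) = 0 - 0 = 0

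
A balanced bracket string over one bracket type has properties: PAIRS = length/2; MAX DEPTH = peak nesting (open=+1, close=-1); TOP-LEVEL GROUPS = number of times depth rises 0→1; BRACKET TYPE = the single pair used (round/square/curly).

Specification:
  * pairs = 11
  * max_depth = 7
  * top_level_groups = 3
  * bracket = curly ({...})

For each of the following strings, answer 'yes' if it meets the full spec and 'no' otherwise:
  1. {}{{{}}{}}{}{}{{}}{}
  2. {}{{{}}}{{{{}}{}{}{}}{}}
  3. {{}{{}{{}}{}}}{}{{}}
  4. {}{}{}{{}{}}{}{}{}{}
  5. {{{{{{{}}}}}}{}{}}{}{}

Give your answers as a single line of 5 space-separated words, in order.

Answer: no no no no yes

Derivation:
String 1 '{}{{{}}{}}{}{}{{}}{}': depth seq [1 0 1 2 3 2 1 2 1 0 1 0 1 0 1 2 1 0 1 0]
  -> pairs=10 depth=3 groups=6 -> no
String 2 '{}{{{}}}{{{{}}{}{}{}}{}}': depth seq [1 0 1 2 3 2 1 0 1 2 3 4 3 2 3 2 3 2 3 2 1 2 1 0]
  -> pairs=12 depth=4 groups=3 -> no
String 3 '{{}{{}{{}}{}}}{}{{}}': depth seq [1 2 1 2 3 2 3 4 3 2 3 2 1 0 1 0 1 2 1 0]
  -> pairs=10 depth=4 groups=3 -> no
String 4 '{}{}{}{{}{}}{}{}{}{}': depth seq [1 0 1 0 1 0 1 2 1 2 1 0 1 0 1 0 1 0 1 0]
  -> pairs=10 depth=2 groups=8 -> no
String 5 '{{{{{{{}}}}}}{}{}}{}{}': depth seq [1 2 3 4 5 6 7 6 5 4 3 2 1 2 1 2 1 0 1 0 1 0]
  -> pairs=11 depth=7 groups=3 -> yes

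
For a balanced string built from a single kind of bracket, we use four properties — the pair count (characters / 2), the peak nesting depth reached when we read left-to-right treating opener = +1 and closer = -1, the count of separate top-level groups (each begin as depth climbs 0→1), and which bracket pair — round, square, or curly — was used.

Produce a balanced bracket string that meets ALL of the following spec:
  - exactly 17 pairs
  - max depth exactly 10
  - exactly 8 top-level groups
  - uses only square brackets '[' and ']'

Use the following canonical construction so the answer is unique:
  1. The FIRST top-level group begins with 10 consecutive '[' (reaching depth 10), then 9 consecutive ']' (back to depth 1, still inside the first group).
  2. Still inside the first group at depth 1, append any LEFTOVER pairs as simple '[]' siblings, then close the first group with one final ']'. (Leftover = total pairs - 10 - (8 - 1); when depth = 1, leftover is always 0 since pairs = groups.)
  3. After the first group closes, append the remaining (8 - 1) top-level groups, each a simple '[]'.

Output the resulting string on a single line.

Spec: pairs=17 depth=10 groups=8
Leftover pairs = 17 - 10 - (8-1) = 0
First group: deep chain of depth 10 + 0 sibling pairs
Remaining 7 groups: simple '[]' each

Answer: [[[[[[[[[[]]]]]]]]]][][][][][][][]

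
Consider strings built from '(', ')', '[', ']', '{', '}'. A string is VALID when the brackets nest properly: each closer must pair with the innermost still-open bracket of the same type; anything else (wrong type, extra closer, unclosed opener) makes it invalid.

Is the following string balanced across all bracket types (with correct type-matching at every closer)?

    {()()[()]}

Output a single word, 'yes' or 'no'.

Answer: yes

Derivation:
pos 0: push '{'; stack = {
pos 1: push '('; stack = {(
pos 2: ')' matches '('; pop; stack = {
pos 3: push '('; stack = {(
pos 4: ')' matches '('; pop; stack = {
pos 5: push '['; stack = {[
pos 6: push '('; stack = {[(
pos 7: ')' matches '('; pop; stack = {[
pos 8: ']' matches '['; pop; stack = {
pos 9: '}' matches '{'; pop; stack = (empty)
end: stack empty → VALID
Verdict: properly nested → yes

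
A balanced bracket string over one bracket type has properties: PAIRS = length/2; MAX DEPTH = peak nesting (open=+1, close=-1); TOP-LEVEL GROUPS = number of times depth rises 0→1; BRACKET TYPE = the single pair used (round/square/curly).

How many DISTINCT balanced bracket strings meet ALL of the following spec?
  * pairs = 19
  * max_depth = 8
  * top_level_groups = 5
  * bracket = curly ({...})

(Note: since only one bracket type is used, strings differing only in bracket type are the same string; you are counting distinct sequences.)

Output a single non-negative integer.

Answer: 6077230

Derivation:
Spec: pairs=19 depth=8 groups=5
Count(depth <= 8) = 121365000
Count(depth <= 7) = 115287770
Count(depth == 8) = 121365000 - 115287770 = 6077230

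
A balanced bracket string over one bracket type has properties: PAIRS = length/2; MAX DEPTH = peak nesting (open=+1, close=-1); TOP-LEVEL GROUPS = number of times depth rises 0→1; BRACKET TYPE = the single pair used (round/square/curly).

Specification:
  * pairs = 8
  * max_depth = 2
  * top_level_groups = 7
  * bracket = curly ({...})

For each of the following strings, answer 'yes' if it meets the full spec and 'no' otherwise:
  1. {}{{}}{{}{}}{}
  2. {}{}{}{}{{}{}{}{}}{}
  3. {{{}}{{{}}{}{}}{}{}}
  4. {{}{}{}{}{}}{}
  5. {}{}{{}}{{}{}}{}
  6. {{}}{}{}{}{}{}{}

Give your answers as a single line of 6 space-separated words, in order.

String 1 '{}{{}}{{}{}}{}': depth seq [1 0 1 2 1 0 1 2 1 2 1 0 1 0]
  -> pairs=7 depth=2 groups=4 -> no
String 2 '{}{}{}{}{{}{}{}{}}{}': depth seq [1 0 1 0 1 0 1 0 1 2 1 2 1 2 1 2 1 0 1 0]
  -> pairs=10 depth=2 groups=6 -> no
String 3 '{{{}}{{{}}{}{}}{}{}}': depth seq [1 2 3 2 1 2 3 4 3 2 3 2 3 2 1 2 1 2 1 0]
  -> pairs=10 depth=4 groups=1 -> no
String 4 '{{}{}{}{}{}}{}': depth seq [1 2 1 2 1 2 1 2 1 2 1 0 1 0]
  -> pairs=7 depth=2 groups=2 -> no
String 5 '{}{}{{}}{{}{}}{}': depth seq [1 0 1 0 1 2 1 0 1 2 1 2 1 0 1 0]
  -> pairs=8 depth=2 groups=5 -> no
String 6 '{{}}{}{}{}{}{}{}': depth seq [1 2 1 0 1 0 1 0 1 0 1 0 1 0 1 0]
  -> pairs=8 depth=2 groups=7 -> yes

Answer: no no no no no yes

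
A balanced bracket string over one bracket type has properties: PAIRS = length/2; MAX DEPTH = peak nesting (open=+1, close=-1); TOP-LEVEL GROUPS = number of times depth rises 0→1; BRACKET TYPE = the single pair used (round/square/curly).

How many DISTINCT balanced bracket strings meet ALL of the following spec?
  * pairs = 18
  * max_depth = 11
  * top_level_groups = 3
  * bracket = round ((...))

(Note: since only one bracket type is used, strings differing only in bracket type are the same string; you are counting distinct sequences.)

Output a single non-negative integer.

Spec: pairs=18 depth=11 groups=3
Count(depth <= 11) = 94207512
Count(depth <= 10) = 93883872
Count(depth == 11) = 94207512 - 93883872 = 323640

Answer: 323640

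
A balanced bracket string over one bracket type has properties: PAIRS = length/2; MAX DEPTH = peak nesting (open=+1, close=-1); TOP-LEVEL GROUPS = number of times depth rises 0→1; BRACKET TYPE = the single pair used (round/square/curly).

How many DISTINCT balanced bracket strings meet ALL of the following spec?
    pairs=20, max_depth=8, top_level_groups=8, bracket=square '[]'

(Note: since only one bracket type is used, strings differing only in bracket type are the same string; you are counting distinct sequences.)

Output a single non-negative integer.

Answer: 708288

Derivation:
Spec: pairs=20 depth=8 groups=8
Count(depth <= 8) = 56264690
Count(depth <= 7) = 55556402
Count(depth == 8) = 56264690 - 55556402 = 708288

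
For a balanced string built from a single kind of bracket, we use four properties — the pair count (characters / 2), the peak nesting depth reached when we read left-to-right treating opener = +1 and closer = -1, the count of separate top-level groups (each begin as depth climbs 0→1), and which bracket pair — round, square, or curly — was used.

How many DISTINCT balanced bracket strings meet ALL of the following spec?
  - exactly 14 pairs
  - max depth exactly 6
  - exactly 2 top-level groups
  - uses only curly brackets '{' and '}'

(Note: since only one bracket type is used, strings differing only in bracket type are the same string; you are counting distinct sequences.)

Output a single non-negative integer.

Answer: 192099

Derivation:
Spec: pairs=14 depth=6 groups=2
Count(depth <= 6) = 575921
Count(depth <= 5) = 383822
Count(depth == 6) = 575921 - 383822 = 192099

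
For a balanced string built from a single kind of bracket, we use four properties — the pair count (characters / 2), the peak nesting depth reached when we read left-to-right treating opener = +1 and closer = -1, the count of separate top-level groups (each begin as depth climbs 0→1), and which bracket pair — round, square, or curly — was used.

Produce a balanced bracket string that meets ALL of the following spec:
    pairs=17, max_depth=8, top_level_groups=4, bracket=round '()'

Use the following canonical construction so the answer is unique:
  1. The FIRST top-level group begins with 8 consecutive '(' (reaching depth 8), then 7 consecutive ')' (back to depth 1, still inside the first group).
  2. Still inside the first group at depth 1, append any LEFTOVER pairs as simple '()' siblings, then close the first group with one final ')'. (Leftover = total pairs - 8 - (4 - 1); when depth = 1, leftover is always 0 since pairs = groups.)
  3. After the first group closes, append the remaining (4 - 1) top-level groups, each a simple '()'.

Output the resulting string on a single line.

Spec: pairs=17 depth=8 groups=4
Leftover pairs = 17 - 8 - (4-1) = 6
First group: deep chain of depth 8 + 6 sibling pairs
Remaining 3 groups: simple '()' each

Answer: (((((((()))))))()()()()()())()()()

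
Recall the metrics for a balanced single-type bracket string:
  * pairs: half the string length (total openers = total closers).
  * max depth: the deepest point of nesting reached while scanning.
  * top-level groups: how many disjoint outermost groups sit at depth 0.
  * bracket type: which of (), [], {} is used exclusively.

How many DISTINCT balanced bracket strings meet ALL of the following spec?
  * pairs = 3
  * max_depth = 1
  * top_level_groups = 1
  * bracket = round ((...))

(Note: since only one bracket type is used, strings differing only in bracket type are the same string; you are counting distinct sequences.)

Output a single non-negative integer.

Answer: 0

Derivation:
Spec: pairs=3 depth=1 groups=1
Count(depth <= 1) = 0
Count(depth <= 0) = 0
Count(depth == 1) = 0 - 0 = 0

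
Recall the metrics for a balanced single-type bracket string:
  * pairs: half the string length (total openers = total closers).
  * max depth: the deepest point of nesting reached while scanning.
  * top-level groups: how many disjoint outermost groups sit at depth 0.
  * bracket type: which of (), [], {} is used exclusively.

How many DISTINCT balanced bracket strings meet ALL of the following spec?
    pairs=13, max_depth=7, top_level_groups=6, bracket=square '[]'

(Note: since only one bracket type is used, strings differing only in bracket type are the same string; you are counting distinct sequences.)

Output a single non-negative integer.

Answer: 96

Derivation:
Spec: pairs=13 depth=7 groups=6
Count(depth <= 7) = 23250
Count(depth <= 6) = 23154
Count(depth == 7) = 23250 - 23154 = 96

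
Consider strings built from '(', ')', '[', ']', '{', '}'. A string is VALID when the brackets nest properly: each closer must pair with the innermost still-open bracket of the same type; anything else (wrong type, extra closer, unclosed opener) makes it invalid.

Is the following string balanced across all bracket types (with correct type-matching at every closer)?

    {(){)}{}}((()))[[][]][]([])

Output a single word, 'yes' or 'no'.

pos 0: push '{'; stack = {
pos 1: push '('; stack = {(
pos 2: ')' matches '('; pop; stack = {
pos 3: push '{'; stack = {{
pos 4: saw closer ')' but top of stack is '{' (expected '}') → INVALID
Verdict: type mismatch at position 4: ')' closes '{' → no

Answer: no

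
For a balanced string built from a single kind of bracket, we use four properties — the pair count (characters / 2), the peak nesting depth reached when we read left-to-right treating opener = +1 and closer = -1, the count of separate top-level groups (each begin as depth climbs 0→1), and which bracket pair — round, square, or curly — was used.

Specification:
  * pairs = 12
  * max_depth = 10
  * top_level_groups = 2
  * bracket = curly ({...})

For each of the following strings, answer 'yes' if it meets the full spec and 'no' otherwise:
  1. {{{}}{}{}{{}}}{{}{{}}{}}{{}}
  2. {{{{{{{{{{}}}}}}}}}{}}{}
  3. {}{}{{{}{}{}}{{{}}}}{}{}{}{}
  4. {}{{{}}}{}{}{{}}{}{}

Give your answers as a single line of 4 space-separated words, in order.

String 1 '{{{}}{}{}{{}}}{{}{{}}{}}{{}}': depth seq [1 2 3 2 1 2 1 2 1 2 3 2 1 0 1 2 1 2 3 2 1 2 1 0 1 2 1 0]
  -> pairs=14 depth=3 groups=3 -> no
String 2 '{{{{{{{{{{}}}}}}}}}{}}{}': depth seq [1 2 3 4 5 6 7 8 9 10 9 8 7 6 5 4 3 2 1 2 1 0 1 0]
  -> pairs=12 depth=10 groups=2 -> yes
String 3 '{}{}{{{}{}{}}{{{}}}}{}{}{}{}': depth seq [1 0 1 0 1 2 3 2 3 2 3 2 1 2 3 4 3 2 1 0 1 0 1 0 1 0 1 0]
  -> pairs=14 depth=4 groups=7 -> no
String 4 '{}{{{}}}{}{}{{}}{}{}': depth seq [1 0 1 2 3 2 1 0 1 0 1 0 1 2 1 0 1 0 1 0]
  -> pairs=10 depth=3 groups=7 -> no

Answer: no yes no no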